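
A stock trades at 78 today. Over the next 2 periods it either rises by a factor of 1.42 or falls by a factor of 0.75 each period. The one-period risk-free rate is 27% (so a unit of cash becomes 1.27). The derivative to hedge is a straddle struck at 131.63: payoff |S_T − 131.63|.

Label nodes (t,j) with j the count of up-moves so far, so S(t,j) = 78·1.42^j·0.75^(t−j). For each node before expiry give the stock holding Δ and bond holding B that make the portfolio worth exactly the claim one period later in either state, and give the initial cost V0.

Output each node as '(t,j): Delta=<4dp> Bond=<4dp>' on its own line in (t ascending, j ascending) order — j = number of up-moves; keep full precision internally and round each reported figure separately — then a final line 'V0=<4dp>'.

(0,0): Delta=-0.4001 Bond=53.9788
(1,0): Delta=-1.0000 Bond=103.6457
(1,1): Delta=-0.3087 Bond=58.4303
V0=22.7689

The replicating-portfolio and risk-neutral prices coincide; use p* = (1.27−0.75)/(1.42−0.75) = 0.7761 for the latter.
Terminal payoffs: V(2,0)=87.7550, V(2,1)=48.5600, V(2,2)=25.6492
Node (1,0) S=58.5000: V=(p*·48.5600+(1−p*)·87.7550)/1.27=45.1457; Δ=(48.5600−87.7550)/(83.0700−43.8750)=-1.0000; B=V−Δ·S=103.6457
Node (1,1) S=110.7600: V=(p*·25.6492+(1−p*)·48.5600)/1.27=24.2350; Δ=(25.6492−48.5600)/(157.2792−83.0700)=-0.3087; B=V−Δ·S=58.4303
Node (0,0) S=78.0000: V=(p*·24.2350+(1−p*)·45.1457)/1.27=22.7689; Δ=(24.2350−45.1457)/(110.7600−58.5000)=-0.4001; B=V−Δ·S=53.9788
Self-financing check: at every node Δ·S+B equals the discounted successor values.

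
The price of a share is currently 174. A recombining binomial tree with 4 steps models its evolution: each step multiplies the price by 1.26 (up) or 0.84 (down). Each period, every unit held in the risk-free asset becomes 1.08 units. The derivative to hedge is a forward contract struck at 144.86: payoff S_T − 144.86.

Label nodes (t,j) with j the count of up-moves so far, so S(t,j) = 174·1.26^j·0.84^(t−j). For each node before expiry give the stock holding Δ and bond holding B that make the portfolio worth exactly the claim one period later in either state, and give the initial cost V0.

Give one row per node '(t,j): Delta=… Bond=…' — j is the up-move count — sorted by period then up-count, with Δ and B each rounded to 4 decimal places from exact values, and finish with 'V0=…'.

(0,0): Delta=1.0000 Bond=-106.4764
(1,0): Delta=1.0000 Bond=-114.9945
(1,1): Delta=1.0000 Bond=-114.9945
(2,0): Delta=1.0000 Bond=-124.1941
(2,1): Delta=1.0000 Bond=-124.1941
(2,2): Delta=1.0000 Bond=-124.1941
(3,0): Delta=1.0000 Bond=-134.1296
(3,1): Delta=1.0000 Bond=-134.1296
(3,2): Delta=1.0000 Bond=-134.1296
(3,3): Delta=1.0000 Bond=-134.1296
V0=67.5236

Under the risk-neutral measure, an up-move has probability p* = (R−d)/(u−d) = 0.5714 and values discount at R = 1.08.
Payoff layer (t=4): V(4,0)=-58.2304, V(4,1)=-14.9156, V(4,2)=50.0566, V(4,3)=147.5150, V(4,4)=293.7024
  t=3,j=0: stock 103.1305 → up 129.9444 (V=-14.9156), down 86.6296 (V=-58.2304). Price -30.9991; hedge Δ=1.0000, bond B=-134.1296.
  t=3,j=1: stock 154.6957 → up 194.9166 (V=50.0566), down 129.9444 (V=-14.9156). Price 20.5661; hedge Δ=1.0000, bond B=-134.1296.
  t=3,j=2: stock 232.0436 → up 292.3750 (V=147.5150), down 194.9166 (V=50.0566). Price 97.9140; hedge Δ=1.0000, bond B=-134.1296.
  t=3,j=3: stock 348.0654 → up 438.5624 (V=293.7024), down 292.3750 (V=147.5150). Price 213.9358; hedge Δ=1.0000, bond B=-134.1296.
  t=2,j=0: stock 122.7744 → up 154.6957 (V=20.5661), down 103.1305 (V=-30.9991). Price -1.4197; hedge Δ=1.0000, bond B=-124.1941.
  t=2,j=1: stock 184.1616 → up 232.0436 (V=97.9140), down 154.6957 (V=20.5661). Price 59.9675; hedge Δ=1.0000, bond B=-124.1941.
  t=2,j=2: stock 276.2424 → up 348.0654 (V=213.9358), down 232.0436 (V=97.9140). Price 152.0483; hedge Δ=1.0000, bond B=-124.1941.
  t=1,j=0: stock 146.1600 → up 184.1616 (V=59.9675), down 122.7744 (V=-1.4197). Price 31.1655; hedge Δ=1.0000, bond B=-114.9945.
  t=1,j=1: stock 219.2400 → up 276.2424 (V=152.0483), down 184.1616 (V=59.9675). Price 104.2455; hedge Δ=1.0000, bond B=-114.9945.
  t=0,j=0: stock 174.0000 → up 219.2400 (V=104.2455), down 146.1600 (V=31.1655). Price 67.5236; hedge Δ=1.0000, bond B=-106.4764.
Root portfolio cost Δ·174+B reproduces V0=67.5236.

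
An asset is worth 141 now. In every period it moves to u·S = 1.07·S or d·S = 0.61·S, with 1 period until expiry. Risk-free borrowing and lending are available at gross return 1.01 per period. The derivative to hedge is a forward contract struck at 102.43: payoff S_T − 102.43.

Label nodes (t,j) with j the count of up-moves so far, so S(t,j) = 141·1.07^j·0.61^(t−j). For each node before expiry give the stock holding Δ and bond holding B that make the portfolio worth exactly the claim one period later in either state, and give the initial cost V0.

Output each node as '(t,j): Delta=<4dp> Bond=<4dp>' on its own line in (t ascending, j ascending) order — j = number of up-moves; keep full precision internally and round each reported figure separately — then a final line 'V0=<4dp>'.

(0,0): Delta=1.0000 Bond=-101.4158
V0=39.5842

No-arbitrage ⇒ martingale measure with p* = (R−d)/(u−d) = 0.8696.
At expiry t=1: V(1,0)=-16.4200, V(1,1)=48.4400
Node (0,0) S=141.0000: V=(p*·48.4400+(1−p*)·-16.4200)/1.01=39.5842; Δ=(48.4400−-16.4200)/(150.8700−86.0100)=1.0000; B=V−Δ·S=-101.4158
The time-0 hedge costs 39.5842, which is the no-arbitrage price.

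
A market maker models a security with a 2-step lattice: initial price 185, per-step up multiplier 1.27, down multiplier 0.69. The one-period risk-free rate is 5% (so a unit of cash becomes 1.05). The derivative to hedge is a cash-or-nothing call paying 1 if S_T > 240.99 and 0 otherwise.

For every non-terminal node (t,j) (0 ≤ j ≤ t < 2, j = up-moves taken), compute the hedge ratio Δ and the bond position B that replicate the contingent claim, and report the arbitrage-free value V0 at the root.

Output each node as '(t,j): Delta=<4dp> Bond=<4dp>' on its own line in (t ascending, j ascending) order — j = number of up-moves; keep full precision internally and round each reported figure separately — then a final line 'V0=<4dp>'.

(0,0): Delta=0.0055 Bond=-0.6698
(1,0): Delta=0.0000 Bond=0.0000
(1,1): Delta=0.0073 Bond=-1.1330
V0=0.3494

Under the risk-neutral measure, an up-move has probability p* = (R−d)/(u−d) = 0.6207 and values discount at R = 1.05.
At expiry t=2: V(2,0)=0.0000, V(2,1)=0.0000, V(2,2)=1.0000
(1,0): S=127.6500. Δ = (V_up−V_dn)/(S_up−S_dn) = (0.0000−0.0000)/(162.1155−88.0785) = 0.0000. V = [p*·0.0000 + (1−p*)·0.0000]/1.05 = 0.0000. B = V − Δ·S = 0.0000.
(1,1): S=234.9500. Δ = (V_up−V_dn)/(S_up−S_dn) = (1.0000−0.0000)/(298.3865−162.1155) = 0.0073. V = [p*·1.0000 + (1−p*)·0.0000]/1.05 = 0.5911. B = V − Δ·S = -1.1330.
(0,0): S=185.0000. Δ = (V_up−V_dn)/(S_up−S_dn) = (0.5911−0.0000)/(234.9500−127.6500) = 0.0055. V = [p*·0.5911 + (1−p*)·0.0000]/1.05 = 0.3494. B = V − Δ·S = -0.6698.
Self-financing check: at every node Δ·S+B equals the discounted successor values.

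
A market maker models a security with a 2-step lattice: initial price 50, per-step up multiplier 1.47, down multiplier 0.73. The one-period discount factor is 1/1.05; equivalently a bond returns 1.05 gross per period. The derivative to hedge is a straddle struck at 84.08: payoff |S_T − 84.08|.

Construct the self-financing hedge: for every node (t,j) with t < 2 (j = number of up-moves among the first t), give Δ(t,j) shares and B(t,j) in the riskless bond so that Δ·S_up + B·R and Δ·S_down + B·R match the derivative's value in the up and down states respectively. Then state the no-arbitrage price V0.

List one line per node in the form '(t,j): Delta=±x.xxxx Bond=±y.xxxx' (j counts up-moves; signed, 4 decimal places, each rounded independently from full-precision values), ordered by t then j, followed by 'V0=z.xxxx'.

Risk-neutral probability p* = (R−d)/(u−d) = (1.05−0.73)/(1.47−0.73) = 0.4324.
At expiry t=2: V(2,0)=57.4350, V(2,1)=30.4250, V(2,2)=23.9650
  t=1,j=0: stock 36.5000 → up 53.6550 (V=30.4250), down 26.6450 (V=57.4350). Price 43.5762; hedge Δ=-1.0000, bond B=80.0762.
  t=1,j=1: stock 73.5000 → up 108.0450 (V=23.9650), down 53.6550 (V=30.4250). Price 26.3157; hedge Δ=-0.1188, bond B=35.0454.
  t=0,j=0: stock 50.0000 → up 73.5000 (V=26.3157), down 36.5000 (V=43.5762). Price 34.3926; hedge Δ=-0.4665, bond B=57.7176.
Check: Δ(0,0)·S0 + B(0,0) = 34.3926 = V0.

(0,0): Delta=-0.4665 Bond=57.7176
(1,0): Delta=-1.0000 Bond=80.0762
(1,1): Delta=-0.1188 Bond=35.0454
V0=34.3926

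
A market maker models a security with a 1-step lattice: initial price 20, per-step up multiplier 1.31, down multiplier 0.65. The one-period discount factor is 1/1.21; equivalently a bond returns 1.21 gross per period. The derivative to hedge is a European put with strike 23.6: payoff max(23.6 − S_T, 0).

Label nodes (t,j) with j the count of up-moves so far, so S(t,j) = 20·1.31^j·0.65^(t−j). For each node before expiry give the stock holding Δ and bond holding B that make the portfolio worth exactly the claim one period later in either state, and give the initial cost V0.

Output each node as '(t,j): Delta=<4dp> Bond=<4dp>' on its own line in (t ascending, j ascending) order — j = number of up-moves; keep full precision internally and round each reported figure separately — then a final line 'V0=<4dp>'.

No-arbitrage ⇒ martingale measure with p* = (R−d)/(u−d) = 0.8485.
Terminal values V(1,·): V(1,0)=10.6000, V(1,1)=0.0000
Node (0,0) S=20.0000: V=(p*·0.0000+(1−p*)·10.6000)/1.21=1.3273; Δ=(0.0000−10.6000)/(26.2000−13.0000)=-0.8030; B=V−Δ·S=17.3879
The time-0 hedge costs 1.3273, which is the no-arbitrage price.

(0,0): Delta=-0.8030 Bond=17.3879
V0=1.3273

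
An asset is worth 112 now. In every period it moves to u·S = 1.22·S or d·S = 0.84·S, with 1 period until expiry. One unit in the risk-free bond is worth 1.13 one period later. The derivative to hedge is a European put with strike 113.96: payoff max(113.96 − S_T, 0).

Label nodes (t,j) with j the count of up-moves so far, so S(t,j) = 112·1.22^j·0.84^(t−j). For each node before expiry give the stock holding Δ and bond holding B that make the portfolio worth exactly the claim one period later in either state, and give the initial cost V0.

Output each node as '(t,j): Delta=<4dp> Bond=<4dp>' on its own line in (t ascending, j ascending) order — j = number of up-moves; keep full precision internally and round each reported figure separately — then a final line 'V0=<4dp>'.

No-arbitrage ⇒ martingale measure with p* = (R−d)/(u−d) = 0.7632.
Payoff layer (t=1): V(1,0)=19.8800, V(1,1)=0.0000
  t=0,j=0: stock 112.0000 → up 136.6400 (V=0.0000), down 94.0800 (V=19.8800). Price 4.1667; hedge Δ=-0.4671, bond B=56.4825.
Self-financing check: at every node Δ·S+B equals the discounted successor values.

(0,0): Delta=-0.4671 Bond=56.4825
V0=4.1667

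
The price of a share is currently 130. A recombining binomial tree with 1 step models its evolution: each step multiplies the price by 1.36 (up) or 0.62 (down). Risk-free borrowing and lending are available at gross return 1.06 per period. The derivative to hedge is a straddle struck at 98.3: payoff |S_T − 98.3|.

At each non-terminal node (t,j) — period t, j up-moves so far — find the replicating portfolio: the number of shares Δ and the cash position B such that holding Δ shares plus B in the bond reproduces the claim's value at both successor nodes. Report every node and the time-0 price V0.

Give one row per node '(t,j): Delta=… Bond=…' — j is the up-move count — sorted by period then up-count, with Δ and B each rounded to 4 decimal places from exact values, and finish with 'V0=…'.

(0,0): Delta=0.6320 Bond=-31.3590
V0=50.8032

Under the risk-neutral measure, an up-move has probability p* = (R−d)/(u−d) = 0.5946 and values discount at R = 1.06.
Terminal values V(1,·): V(1,0)=17.7000, V(1,1)=78.5000
Node (0,0) S=130.0000: V=(p*·78.5000+(1−p*)·17.7000)/1.06=50.8032; Δ=(78.5000−17.7000)/(176.8000−80.6000)=0.6320; B=V−Δ·S=-31.3590
The time-0 hedge costs 50.8032, which is the no-arbitrage price.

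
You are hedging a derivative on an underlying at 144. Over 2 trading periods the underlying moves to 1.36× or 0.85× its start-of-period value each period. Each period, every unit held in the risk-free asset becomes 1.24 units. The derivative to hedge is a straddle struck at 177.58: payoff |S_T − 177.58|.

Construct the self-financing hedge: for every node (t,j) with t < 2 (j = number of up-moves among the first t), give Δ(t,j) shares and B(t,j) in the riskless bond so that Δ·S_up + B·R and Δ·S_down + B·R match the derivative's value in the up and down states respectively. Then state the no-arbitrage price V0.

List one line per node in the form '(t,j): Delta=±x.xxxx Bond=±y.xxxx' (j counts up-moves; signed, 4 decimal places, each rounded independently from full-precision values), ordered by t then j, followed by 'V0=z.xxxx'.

Since d<R<u, set p* = (R−d)/(u−d) = 0.7647; price each node as the discounted p*-expectation of its children.
Terminal values V(2,·): V(2,0)=73.5400, V(2,1)=11.1160, V(2,2)=88.7624
(1,0): S=122.4000. Δ = (V_up−V_dn)/(S_up−S_dn) = (11.1160−73.5400)/(166.4640−104.0400) = -1.0000. V = [p*·11.1160 + (1−p*)·73.5400]/1.24 = 20.8097. B = V − Δ·S = 143.2097.
(1,1): S=195.8400. Δ = (V_up−V_dn)/(S_up−S_dn) = (88.7624−11.1160)/(266.3424−166.4640) = 0.7774. V = [p*·88.7624 + (1−p*)·11.1160]/1.24 = 56.8489. B = V − Δ·S = -95.3989.
(0,0): S=144.0000. Δ = (V_up−V_dn)/(S_up−S_dn) = (56.8489−20.8097)/(195.8400−122.4000) = 0.4907. V = [p*·56.8489 + (1−p*)·20.8097]/1.24 = 39.0073. B = V − Δ·S = -31.6578.
Check: Δ(0,0)·S0 + B(0,0) = 39.0073 = V0.

(0,0): Delta=0.4907 Bond=-31.6578
(1,0): Delta=-1.0000 Bond=143.2097
(1,1): Delta=0.7774 Bond=-95.3989
V0=39.0073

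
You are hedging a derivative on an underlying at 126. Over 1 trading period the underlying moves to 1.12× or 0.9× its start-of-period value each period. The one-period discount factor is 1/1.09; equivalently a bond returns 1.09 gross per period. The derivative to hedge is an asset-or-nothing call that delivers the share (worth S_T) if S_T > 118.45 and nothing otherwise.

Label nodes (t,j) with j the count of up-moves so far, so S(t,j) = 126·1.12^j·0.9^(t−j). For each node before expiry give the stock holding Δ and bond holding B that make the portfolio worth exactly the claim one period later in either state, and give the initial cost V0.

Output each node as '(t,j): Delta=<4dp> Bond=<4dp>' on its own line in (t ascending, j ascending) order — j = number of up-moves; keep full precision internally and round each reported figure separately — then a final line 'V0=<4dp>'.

Risk-neutral probability p* = (R−d)/(u−d) = (1.09−0.9)/(1.12−0.9) = 0.8636.
At expiry t=1: V(1,0)=0.0000, V(1,1)=141.1200
(0,0): S=126.0000. Δ = (V_up−V_dn)/(S_up−S_dn) = (141.1200−0.0000)/(141.1200−113.4000) = 5.0909. V = [p*·141.1200 + (1−p*)·0.0000]/1.09 = 111.8132. B = V − Δ·S = -529.6414.
The time-0 hedge costs 111.8132, which is the no-arbitrage price.

(0,0): Delta=5.0909 Bond=-529.6414
V0=111.8132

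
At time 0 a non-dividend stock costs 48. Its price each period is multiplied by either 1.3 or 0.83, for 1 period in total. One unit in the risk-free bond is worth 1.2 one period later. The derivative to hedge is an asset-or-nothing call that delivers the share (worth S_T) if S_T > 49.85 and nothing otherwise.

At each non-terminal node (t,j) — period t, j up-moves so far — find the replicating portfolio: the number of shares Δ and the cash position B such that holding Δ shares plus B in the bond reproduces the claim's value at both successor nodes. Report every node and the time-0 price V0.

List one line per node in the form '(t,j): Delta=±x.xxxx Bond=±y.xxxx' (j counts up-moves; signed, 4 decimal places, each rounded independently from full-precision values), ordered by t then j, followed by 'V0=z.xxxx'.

Under the risk-neutral measure, an up-move has probability p* = (R−d)/(u−d) = 0.7872 and values discount at R = 1.2.
Payoff layer (t=1): V(1,0)=0.0000, V(1,1)=62.4000
(0,0): S=48.0000. Δ = (V_up−V_dn)/(S_up−S_dn) = (62.4000−0.0000)/(62.4000−39.8400) = 2.7660. V = [p*·62.4000 + (1−p*)·0.0000]/1.2 = 40.9362. B = V − Δ·S = -91.8298.
Each (Δ,B) replicates both successor values, so the strategy is self-financing and V0 is arbitrage-free.

(0,0): Delta=2.7660 Bond=-91.8298
V0=40.9362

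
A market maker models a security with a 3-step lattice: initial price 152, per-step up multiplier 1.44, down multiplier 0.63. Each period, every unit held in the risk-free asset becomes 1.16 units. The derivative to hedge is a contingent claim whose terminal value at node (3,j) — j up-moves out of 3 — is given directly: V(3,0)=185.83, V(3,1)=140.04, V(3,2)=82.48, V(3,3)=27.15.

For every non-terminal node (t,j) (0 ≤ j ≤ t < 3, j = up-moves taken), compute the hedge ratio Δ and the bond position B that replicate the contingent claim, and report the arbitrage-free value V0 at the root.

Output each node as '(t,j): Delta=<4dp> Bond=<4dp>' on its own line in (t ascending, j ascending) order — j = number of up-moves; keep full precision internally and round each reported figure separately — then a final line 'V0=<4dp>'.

(0,0): Delta=-0.3332 Bond=104.9401
(1,0): Delta=-0.5945 Bond=146.7546
(1,1): Delta=-0.2728 Bond=108.5102
(2,0): Delta=-0.9370 Bond=190.9004
(2,1): Delta=-0.5153 Bond=159.3180
(2,2): Delta=-0.2167 Bond=108.2021
V0=54.2960

The replicating-portfolio and risk-neutral prices coincide; use p* = (1.16−0.63)/(1.44−0.63) = 0.6543 for the latter.
Payoff layer (t=3): V(3,0)=185.8300, V(3,1)=140.0400, V(3,2)=82.4800, V(3,3)=27.1500
(2,0): S=60.3288. Δ = (V_up−V_dn)/(S_up−S_dn) = (140.0400−185.8300)/(86.8735−38.0071) = -0.9370. V = [p*·140.0400 + (1−p*)·185.8300]/1.16 = 134.3695. B = V − Δ·S = 190.9004.
(2,1): S=137.8944. Δ = (V_up−V_dn)/(S_up−S_dn) = (82.4800−140.0400)/(198.5679−86.8735) = -0.5153. V = [p*·82.4800 + (1−p*)·140.0400]/1.16 = 88.2563. B = V − Δ·S = 159.3180.
(2,2): S=315.1872. Δ = (V_up−V_dn)/(S_up−S_dn) = (27.1500−82.4800)/(453.8696−198.5679) = -0.2167. V = [p*·27.1500 + (1−p*)·82.4800]/1.16 = 39.8935. B = V − Δ·S = 108.2021.
(1,0): S=95.7600. Δ = (V_up−V_dn)/(S_up−S_dn) = (88.2563−134.3695)/(137.8944−60.3288) = -0.5945. V = [p*·88.2563 + (1−p*)·134.3695]/1.16 = 89.8247. B = V − Δ·S = 146.7546.
(1,1): S=218.8800. Δ = (V_up−V_dn)/(S_up−S_dn) = (39.8935−88.2563)/(315.1872−137.8944) = -0.2728. V = [p*·39.8935 + (1−p*)·88.2563]/1.16 = 48.8030. B = V − Δ·S = 108.5102.
(0,0): S=152.0000. Δ = (V_up−V_dn)/(S_up−S_dn) = (48.8030−89.8247)/(218.8800−95.7600) = -0.3332. V = [p*·48.8030 + (1−p*)·89.8247]/1.16 = 54.2960. B = V − Δ·S = 104.9401.
Check: Δ(0,0)·S0 + B(0,0) = 54.2960 = V0.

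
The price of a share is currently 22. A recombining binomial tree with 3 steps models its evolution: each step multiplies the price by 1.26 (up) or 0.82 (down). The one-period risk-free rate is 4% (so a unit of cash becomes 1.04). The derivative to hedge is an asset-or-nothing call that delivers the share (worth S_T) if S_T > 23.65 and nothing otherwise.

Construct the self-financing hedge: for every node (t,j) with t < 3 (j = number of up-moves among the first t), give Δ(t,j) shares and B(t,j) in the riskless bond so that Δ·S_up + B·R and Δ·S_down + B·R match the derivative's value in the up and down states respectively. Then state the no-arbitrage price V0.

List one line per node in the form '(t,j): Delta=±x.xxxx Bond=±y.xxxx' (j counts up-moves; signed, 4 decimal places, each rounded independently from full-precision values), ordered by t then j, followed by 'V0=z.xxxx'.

The replicating-portfolio and risk-neutral prices coincide; use p* = (1.04−0.82)/(1.26−0.82) = 0.5000 for the latter.
Terminal values V(3,·): V(3,0)=0.0000, V(3,1)=0.0000, V(3,2)=28.6403, V(3,3)=44.0083
  t=2,j=0: stock 14.7928 → up 18.6389 (V=0.0000), down 12.1301 (V=0.0000). Price 0.0000; hedge Δ=0.0000, bond B=0.0000.
  t=2,j=1: stock 22.7304 → up 28.6403 (V=28.6403), down 18.6389 (V=0.0000). Price 13.7694; hedge Δ=2.8636, bond B=-51.3222.
  t=2,j=2: stock 34.9272 → up 44.0083 (V=44.0083), down 28.6403 (V=28.6403). Price 34.9272; hedge Δ=1.0000, bond B=0.0000.
  t=1,j=0: stock 18.0400 → up 22.7304 (V=13.7694), down 14.7928 (V=0.0000). Price 6.6199; hedge Δ=1.7347, bond B=-24.6741.
  t=1,j=1: stock 27.7200 → up 34.9272 (V=34.9272), down 22.7304 (V=13.7694). Price 23.4118; hedge Δ=1.7347, bond B=-24.6741.
  t=0,j=0: stock 22.0000 → up 27.7200 (V=23.4118), down 18.0400 (V=6.6199). Price 14.4383; hedge Δ=1.7347, bond B=-23.7251.
Each (Δ,B) replicates both successor values, so the strategy is self-financing and V0 is arbitrage-free.

(0,0): Delta=1.7347 Bond=-23.7251
(1,0): Delta=1.7347 Bond=-24.6741
(1,1): Delta=1.7347 Bond=-24.6741
(2,0): Delta=0.0000 Bond=0.0000
(2,1): Delta=2.8636 Bond=-51.3222
(2,2): Delta=1.0000 Bond=0.0000
V0=14.4383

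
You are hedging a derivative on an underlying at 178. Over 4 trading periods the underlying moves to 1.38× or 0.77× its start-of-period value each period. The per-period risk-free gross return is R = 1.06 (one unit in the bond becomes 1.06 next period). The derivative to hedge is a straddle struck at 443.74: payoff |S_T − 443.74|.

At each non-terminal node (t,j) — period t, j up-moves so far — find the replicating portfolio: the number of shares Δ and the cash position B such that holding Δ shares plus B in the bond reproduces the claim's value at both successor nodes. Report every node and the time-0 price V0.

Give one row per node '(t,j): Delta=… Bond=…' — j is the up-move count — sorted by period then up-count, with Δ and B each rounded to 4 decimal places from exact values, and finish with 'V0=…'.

(0,0): Delta=-0.6646 Bond=308.1190
(1,0): Delta=-1.0000 Bond=372.5727
(1,1): Delta=-0.4581 Bond=275.8846
(2,0): Delta=-1.0000 Bond=394.9270
(2,1): Delta=-1.0000 Bond=394.9270
(2,2): Delta=-0.1245 Bond=179.3459
(3,0): Delta=-1.0000 Bond=418.6226
(3,1): Delta=-1.0000 Bond=418.6226
(3,2): Delta=-1.0000 Bond=418.6226
(3,3): Delta=0.4145 Bond=-62.0489
V0=189.8158

No-arbitrage ⇒ martingale measure with p* = (R−d)/(u−d) = 0.4754.
Terminal values V(4,·): V(4,0)=381.1676, V(4,1)=331.5972, V(4,2)=242.7569, V(4,3)=83.5365, V(4,4)=201.8196
  t=3,j=0: stock 81.2629 → up 112.1428 (V=331.5972), down 62.5724 (V=381.1676). Price 337.3598; hedge Δ=-1.0000, bond B=418.6226.
  t=3,j=1: stock 145.6400 → up 200.9831 (V=242.7569), down 112.1428 (V=331.5972). Price 272.9827; hedge Δ=-1.0000, bond B=418.6226.
  t=3,j=2: stock 261.0171 → up 360.2035 (V=83.5365), down 200.9831 (V=242.7569). Price 157.6056; hedge Δ=-1.0000, bond B=418.6226.
  t=3,j=3: stock 467.7968 → up 645.5596 (V=201.8196), down 360.2035 (V=83.5365). Price 131.8579; hedge Δ=0.4145, bond B=-62.0489.
  t=2,j=0: stock 105.5362 → up 145.6400 (V=272.9827), down 81.2629 (V=337.3598). Price 289.3908; hedge Δ=-1.0000, bond B=394.9270.
  t=2,j=1: stock 189.1428 → up 261.0171 (V=157.6056), down 145.6400 (V=272.9827). Price 205.7842; hedge Δ=-1.0000, bond B=394.9270.
  t=2,j=2: stock 338.9832 → up 467.7968 (V=131.8579), down 261.0171 (V=157.6056). Price 137.1367; hedge Δ=-0.1245, bond B=179.3459.
  t=1,j=0: stock 137.0600 → up 189.1428 (V=205.7842), down 105.5362 (V=289.3908). Price 235.5127; hedge Δ=-1.0000, bond B=372.5727.
  t=1,j=1: stock 245.6400 → up 338.9832 (V=137.1367), down 189.1428 (V=205.7842). Price 163.3477; hedge Δ=-0.4581, bond B=275.8846.
  t=0,j=0: stock 178.0000 → up 245.6400 (V=163.3477), down 137.0600 (V=235.5127). Price 189.8158; hedge Δ=-0.6646, bond B=308.1190.
The time-0 hedge costs 189.8158, which is the no-arbitrage price.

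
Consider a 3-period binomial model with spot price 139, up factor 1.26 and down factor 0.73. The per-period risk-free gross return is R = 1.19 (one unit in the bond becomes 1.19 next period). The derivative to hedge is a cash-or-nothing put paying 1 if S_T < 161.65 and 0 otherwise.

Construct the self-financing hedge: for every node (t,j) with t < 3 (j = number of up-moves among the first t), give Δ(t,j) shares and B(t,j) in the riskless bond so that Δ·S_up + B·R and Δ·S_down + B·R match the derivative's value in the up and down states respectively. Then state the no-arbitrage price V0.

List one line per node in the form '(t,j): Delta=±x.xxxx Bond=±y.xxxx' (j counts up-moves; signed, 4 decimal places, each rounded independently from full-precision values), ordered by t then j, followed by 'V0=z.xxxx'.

No-arbitrage ⇒ martingale measure with p* = (R−d)/(u−d) = 0.8679.
Payoff layer (t=3): V(3,0)=1.0000, V(3,1)=1.0000, V(3,2)=1.0000, V(3,3)=0.0000
  t=2,j=0: stock 74.0731 → up 93.3321 (V=1.0000), down 54.0734 (V=1.0000). Price 0.8403; hedge Δ=0.0000, bond B=0.8403.
  t=2,j=1: stock 127.8522 → up 161.0938 (V=1.0000), down 93.3321 (V=1.0000). Price 0.8403; hedge Δ=0.0000, bond B=0.8403.
  t=2,j=2: stock 220.6764 → up 278.0523 (V=0.0000), down 161.0938 (V=1.0000). Price 0.1110; hedge Δ=-0.0086, bond B=1.9978.
  t=1,j=0: stock 101.4700 → up 127.8522 (V=0.8403), down 74.0731 (V=0.8403). Price 0.7062; hedge Δ=0.0000, bond B=0.7062.
  t=1,j=1: stock 175.1400 → up 220.6764 (V=0.1110), down 127.8522 (V=0.8403). Price 0.1742; hedge Δ=-0.0079, bond B=1.5503.
  t=0,j=0: stock 139.0000 → up 175.1400 (V=0.1742), down 101.4700 (V=0.7062). Price 0.2054; hedge Δ=-0.0072, bond B=1.2091.
Root portfolio cost Δ·139+B reproduces V0=0.2054.

(0,0): Delta=-0.0072 Bond=1.2091
(1,0): Delta=0.0000 Bond=0.7062
(1,1): Delta=-0.0079 Bond=1.5503
(2,0): Delta=0.0000 Bond=0.8403
(2,1): Delta=0.0000 Bond=0.8403
(2,2): Delta=-0.0086 Bond=1.9978
V0=0.2054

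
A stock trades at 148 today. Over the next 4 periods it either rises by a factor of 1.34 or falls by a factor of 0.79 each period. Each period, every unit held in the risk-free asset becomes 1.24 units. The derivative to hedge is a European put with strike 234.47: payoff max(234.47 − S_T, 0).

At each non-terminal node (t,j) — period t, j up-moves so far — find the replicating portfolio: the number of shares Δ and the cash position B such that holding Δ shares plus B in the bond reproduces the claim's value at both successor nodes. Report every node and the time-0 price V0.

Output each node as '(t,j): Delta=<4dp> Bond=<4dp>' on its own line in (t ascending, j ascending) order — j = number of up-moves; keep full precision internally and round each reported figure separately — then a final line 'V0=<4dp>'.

The replicating-portfolio and risk-neutral prices coincide; use p* = (1.24−0.79)/(1.34−0.79) = 0.8182 for the latter.
At expiry t=4: V(4,0)=176.8239, V(4,1)=136.6905, V(4,2)=68.6162, V(4,3)=0.0000, V(4,4)=0.0000
(3,0): S=72.9698. Δ = (V_up−V_dn)/(S_up−S_dn) = (136.6905−176.8239)/(97.7795−57.6461) = -1.0000. V = [p*·136.6905 + (1−p*)·176.8239]/1.24 = 116.1189. B = V − Δ·S = 189.0887.
(3,1): S=123.7715. Δ = (V_up−V_dn)/(S_up−S_dn) = (68.6162−136.6905)/(165.8538−97.7795) = -1.0000. V = [p*·68.6162 + (1−p*)·136.6905]/1.24 = 65.3172. B = V − Δ·S = 189.0887.
(3,2): S=209.9416. Δ = (V_up−V_dn)/(S_up−S_dn) = (0.0000−68.6162)/(281.3217−165.8538) = -0.5942. V = [p*·0.0000 + (1−p*)·68.6162]/1.24 = 10.0610. B = V − Δ·S = 134.8177.
(3,3): S=356.1034. Δ = (V_up−V_dn)/(S_up−S_dn) = (0.0000−0.0000)/(477.1785−281.3217) = 0.0000. V = [p*·0.0000 + (1−p*)·0.0000]/1.24 = 0.0000. B = V − Δ·S = 0.0000.
(2,0): S=92.3668. Δ = (V_up−V_dn)/(S_up−S_dn) = (65.3172−116.1189)/(123.7715−72.9698) = -1.0000. V = [p*·65.3172 + (1−p*)·116.1189]/1.24 = 60.1241. B = V − Δ·S = 152.4909.
(2,1): S=156.6728. Δ = (V_up−V_dn)/(S_up−S_dn) = (10.0610−65.3172)/(209.9416−123.7715) = -0.6412. V = [p*·10.0610 + (1−p*)·65.3172]/1.24 = 16.2158. B = V − Δ·S = 116.6816.
(2,2): S=265.7488. Δ = (V_up−V_dn)/(S_up−S_dn) = (0.0000−10.0610)/(356.1034−209.9416) = -0.0688. V = [p*·0.0000 + (1−p*)·10.0610]/1.24 = 1.4752. B = V − Δ·S = 19.7680.
(1,0): S=116.9200. Δ = (V_up−V_dn)/(S_up−S_dn) = (16.2158−60.1241)/(156.6728−92.3668) = -0.6828. V = [p*·16.2158 + (1−p*)·60.1241]/1.24 = 19.5154. B = V − Δ·S = 99.3487.
(1,1): S=198.3200. Δ = (V_up−V_dn)/(S_up−S_dn) = (1.4752−16.2158)/(265.7488−156.6728) = -0.1351. V = [p*·1.4752 + (1−p*)·16.2158]/1.24 = 3.3511. B = V − Δ·S = 30.1521.
(0,0): S=148.0000. Δ = (V_up−V_dn)/(S_up−S_dn) = (3.3511−19.5154)/(198.3200−116.9200) = -0.1986. V = [p*·3.3511 + (1−p*)·19.5154]/1.24 = 5.0726. B = V − Δ·S = 34.4624.
Root portfolio cost Δ·148+B reproduces V0=5.0726.

(0,0): Delta=-0.1986 Bond=34.4624
(1,0): Delta=-0.6828 Bond=99.3487
(1,1): Delta=-0.1351 Bond=30.1521
(2,0): Delta=-1.0000 Bond=152.4909
(2,1): Delta=-0.6412 Bond=116.6816
(2,2): Delta=-0.0688 Bond=19.7680
(3,0): Delta=-1.0000 Bond=189.0887
(3,1): Delta=-1.0000 Bond=189.0887
(3,2): Delta=-0.5942 Bond=134.8177
(3,3): Delta=0.0000 Bond=0.0000
V0=5.0726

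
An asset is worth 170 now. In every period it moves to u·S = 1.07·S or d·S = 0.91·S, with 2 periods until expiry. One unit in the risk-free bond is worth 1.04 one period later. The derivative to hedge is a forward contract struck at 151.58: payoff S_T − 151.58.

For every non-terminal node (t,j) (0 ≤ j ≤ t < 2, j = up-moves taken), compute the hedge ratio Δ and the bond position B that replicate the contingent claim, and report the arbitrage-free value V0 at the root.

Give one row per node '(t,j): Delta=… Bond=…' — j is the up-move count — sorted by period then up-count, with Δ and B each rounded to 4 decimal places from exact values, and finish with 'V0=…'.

Since d<R<u, set p* = (R−d)/(u−d) = 0.8125; price each node as the discounted p*-expectation of its children.
Terminal payoffs: V(2,0)=-10.8030, V(2,1)=13.9490, V(2,2)=43.0530
Node (1,0) S=154.7000: V=(p*·13.9490+(1−p*)·-10.8030)/1.04=8.9500; Δ=(13.9490−-10.8030)/(165.5290−140.7770)=1.0000; B=V−Δ·S=-145.7500
Node (1,1) S=181.9000: V=(p*·43.0530+(1−p*)·13.9490)/1.04=36.1500; Δ=(43.0530−13.9490)/(194.6330−165.5290)=1.0000; B=V−Δ·S=-145.7500
Node (0,0) S=170.0000: V=(p*·36.1500+(1−p*)·8.9500)/1.04=29.8558; Δ=(36.1500−8.9500)/(181.9000−154.7000)=1.0000; B=V−Δ·S=-140.1442
The time-0 hedge costs 29.8558, which is the no-arbitrage price.

(0,0): Delta=1.0000 Bond=-140.1442
(1,0): Delta=1.0000 Bond=-145.7500
(1,1): Delta=1.0000 Bond=-145.7500
V0=29.8558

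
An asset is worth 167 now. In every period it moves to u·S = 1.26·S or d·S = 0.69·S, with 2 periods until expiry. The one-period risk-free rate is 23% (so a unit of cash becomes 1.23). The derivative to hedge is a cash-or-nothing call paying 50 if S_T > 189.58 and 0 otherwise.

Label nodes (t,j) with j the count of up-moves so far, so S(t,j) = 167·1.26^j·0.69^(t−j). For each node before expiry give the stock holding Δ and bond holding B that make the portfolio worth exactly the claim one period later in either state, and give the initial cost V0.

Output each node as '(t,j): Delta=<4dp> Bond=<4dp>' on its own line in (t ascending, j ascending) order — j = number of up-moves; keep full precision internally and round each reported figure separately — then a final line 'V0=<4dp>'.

(0,0): Delta=0.4046 Bond=-37.9012
(1,0): Delta=0.0000 Bond=0.0000
(1,1): Delta=0.4169 Bond=-49.2084
V0=29.6618

The replicating-portfolio and risk-neutral prices coincide; use p* = (1.23−0.69)/(1.26−0.69) = 0.9474 for the latter.
Terminal values V(2,·): V(2,0)=0.0000, V(2,1)=0.0000, V(2,2)=50.0000
(1,0): S=115.2300. Δ = (V_up−V_dn)/(S_up−S_dn) = (0.0000−0.0000)/(145.1898−79.5087) = 0.0000. V = [p*·0.0000 + (1−p*)·0.0000]/1.23 = 0.0000. B = V − Δ·S = 0.0000.
(1,1): S=210.4200. Δ = (V_up−V_dn)/(S_up−S_dn) = (50.0000−0.0000)/(265.1292−145.1898) = 0.4169. V = [p*·50.0000 + (1−p*)·0.0000]/1.23 = 38.5109. B = V − Δ·S = -49.2084.
(0,0): S=167.0000. Δ = (V_up−V_dn)/(S_up−S_dn) = (38.5109−0.0000)/(210.4200−115.2300) = 0.4046. V = [p*·38.5109 + (1−p*)·0.0000]/1.23 = 29.6618. B = V − Δ·S = -37.9012.
Check: Δ(0,0)·S0 + B(0,0) = 29.6618 = V0.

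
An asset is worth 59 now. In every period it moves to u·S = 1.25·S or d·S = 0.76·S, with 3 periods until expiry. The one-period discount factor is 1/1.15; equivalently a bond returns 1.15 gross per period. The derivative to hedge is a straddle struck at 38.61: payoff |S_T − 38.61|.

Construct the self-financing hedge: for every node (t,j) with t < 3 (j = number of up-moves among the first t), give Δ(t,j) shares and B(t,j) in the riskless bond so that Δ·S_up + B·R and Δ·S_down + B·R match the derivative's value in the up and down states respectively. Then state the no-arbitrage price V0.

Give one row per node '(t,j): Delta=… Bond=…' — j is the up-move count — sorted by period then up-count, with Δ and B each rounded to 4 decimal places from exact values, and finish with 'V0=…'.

No-arbitrage ⇒ martingale measure with p* = (R−d)/(u−d) = 0.7959.
At expiry t=3: V(3,0)=12.7104, V(3,1)=3.9880, V(3,2)=31.4525, V(3,3)=76.6244
(2,0): S=34.0784. Δ = (V_up−V_dn)/(S_up−S_dn) = (3.9880−12.7104)/(42.5980−25.8996) = -0.5223. V = [p*·3.9880 + (1−p*)·12.7104]/1.15 = 5.0157. B = V − Δ·S = 22.8166.
(2,1): S=56.0500. Δ = (V_up−V_dn)/(S_up−S_dn) = (31.4525−3.9880)/(70.0625−42.5980) = 1.0000. V = [p*·31.4525 + (1−p*)·3.9880]/1.15 = 22.4761. B = V − Δ·S = -33.5739.
(2,2): S=92.1875. Δ = (V_up−V_dn)/(S_up−S_dn) = (76.6244−31.4525)/(115.2344−70.0625) = 1.0000. V = [p*·76.6244 + (1−p*)·31.4525]/1.15 = 58.6136. B = V − Δ·S = -33.5739.
(1,0): S=44.8400. Δ = (V_up−V_dn)/(S_up−S_dn) = (22.4761−5.0157)/(56.0500−34.0784) = 0.7947. V = [p*·22.4761 + (1−p*)·5.0157]/1.15 = 16.4459. B = V − Δ·S = -19.1875.
(1,1): S=73.7500. Δ = (V_up−V_dn)/(S_up−S_dn) = (58.6136−22.4761)/(92.1875−56.0500) = 1.0000. V = [p*·58.6136 + (1−p*)·22.4761]/1.15 = 44.5553. B = V − Δ·S = -29.1947.
(0,0): S=59.0000. Δ = (V_up−V_dn)/(S_up−S_dn) = (44.5553−16.4459)/(73.7500−44.8400) = 0.9723. V = [p*·44.5553 + (1−p*)·16.4459]/1.15 = 33.7554. B = V − Δ·S = -23.6108.
Check: Δ(0,0)·S0 + B(0,0) = 33.7554 = V0.

(0,0): Delta=0.9723 Bond=-23.6108
(1,0): Delta=0.7947 Bond=-19.1875
(1,1): Delta=1.0000 Bond=-29.1947
(2,0): Delta=-0.5223 Bond=22.8166
(2,1): Delta=1.0000 Bond=-33.5739
(2,2): Delta=1.0000 Bond=-33.5739
V0=33.7554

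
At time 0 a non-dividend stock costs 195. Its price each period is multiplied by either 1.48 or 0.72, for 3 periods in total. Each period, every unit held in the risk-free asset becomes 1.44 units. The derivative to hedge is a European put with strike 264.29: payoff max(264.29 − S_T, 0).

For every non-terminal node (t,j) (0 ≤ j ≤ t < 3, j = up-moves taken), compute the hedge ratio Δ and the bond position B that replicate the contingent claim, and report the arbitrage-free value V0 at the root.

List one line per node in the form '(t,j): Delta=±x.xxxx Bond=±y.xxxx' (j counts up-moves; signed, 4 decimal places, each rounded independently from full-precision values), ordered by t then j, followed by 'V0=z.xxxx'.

Under the risk-neutral measure, an up-move has probability p* = (R−d)/(u−d) = 0.9474 and values discount at R = 1.44.
Terminal values V(3,·): V(3,0)=191.5066, V(3,1)=114.6798, V(3,2)=0.0000, V(3,3)=0.0000
(2,0): S=101.0880. Δ = (V_up−V_dn)/(S_up−S_dn) = (114.6798−191.5066)/(149.6102−72.7834) = -1.0000. V = [p*·114.6798 + (1−p*)·191.5066]/1.44 = 82.4467. B = V − Δ·S = 183.5347.
(2,1): S=207.7920. Δ = (V_up−V_dn)/(S_up−S_dn) = (0.0000−114.6798)/(307.5322−149.6102) = -0.7262. V = [p*·0.0000 + (1−p*)·114.6798]/1.44 = 4.1915. B = V − Δ·S = 155.0859.
(2,2): S=427.1280. Δ = (V_up−V_dn)/(S_up−S_dn) = (0.0000−0.0000)/(632.1494−307.5322) = 0.0000. V = [p*·0.0000 + (1−p*)·0.0000]/1.44 = 0.0000. B = V − Δ·S = 0.0000.
(1,0): S=140.4000. Δ = (V_up−V_dn)/(S_up−S_dn) = (4.1915−82.4467)/(207.7920−101.0880) = -0.7334. V = [p*·4.1915 + (1−p*)·82.4467]/1.44 = 5.7710. B = V − Δ·S = 108.7384.
(1,1): S=288.6000. Δ = (V_up−V_dn)/(S_up−S_dn) = (0.0000−4.1915)/(427.1280−207.7920) = -0.0191. V = [p*·0.0000 + (1−p*)·4.1915]/1.44 = 0.1532. B = V − Δ·S = 5.6683.
(0,0): S=195.0000. Δ = (V_up−V_dn)/(S_up−S_dn) = (0.1532−5.7710)/(288.6000−140.4000) = -0.0379. V = [p*·0.1532 + (1−p*)·5.7710]/1.44 = 0.3117. B = V − Δ·S = 7.7035.
Check: Δ(0,0)·S0 + B(0,0) = 0.3117 = V0.

(0,0): Delta=-0.0379 Bond=7.7035
(1,0): Delta=-0.7334 Bond=108.7384
(1,1): Delta=-0.0191 Bond=5.6683
(2,0): Delta=-1.0000 Bond=183.5347
(2,1): Delta=-0.7262 Bond=155.0859
(2,2): Delta=0.0000 Bond=0.0000
V0=0.3117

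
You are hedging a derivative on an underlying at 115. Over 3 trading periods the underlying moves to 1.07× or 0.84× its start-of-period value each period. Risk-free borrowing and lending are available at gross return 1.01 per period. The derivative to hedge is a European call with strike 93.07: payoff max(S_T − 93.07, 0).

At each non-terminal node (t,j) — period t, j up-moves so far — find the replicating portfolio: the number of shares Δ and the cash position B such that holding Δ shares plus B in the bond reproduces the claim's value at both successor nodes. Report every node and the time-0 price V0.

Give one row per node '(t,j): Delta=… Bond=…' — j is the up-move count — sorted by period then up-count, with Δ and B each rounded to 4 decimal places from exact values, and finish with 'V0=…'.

Since d<R<u, set p* = (R−d)/(u−d) = 0.7391; price each node as the discounted p*-expectation of its children.
Terminal values V(3,·): V(3,0)=0.0000, V(3,1)=0.0000, V(3,2)=17.5273, V(3,3)=47.8099
  t=2,j=0: stock 81.1440 → up 86.8241 (V=0.0000), down 68.1610 (V=0.0000). Price 0.0000; hedge Δ=0.0000, bond B=0.0000.
  t=2,j=1: stock 103.3620 → up 110.5973 (V=17.5273), down 86.8241 (V=0.0000). Price 12.8267; hedge Δ=0.7373, bond B=-63.3791.
  t=2,j=2: stock 131.6635 → up 140.8799 (V=47.8099), down 110.5973 (V=17.5273). Price 39.5150; hedge Δ=1.0000, bond B=-92.1485.
  t=1,j=0: stock 96.6000 → up 103.3620 (V=12.8267), down 81.1440 (V=0.0000). Price 9.3868; hedge Δ=0.5773, bond B=-46.3816.
  t=1,j=1: stock 123.0500 → up 131.6635 (V=39.5150), down 103.3620 (V=12.8267). Price 32.2305; hedge Δ=0.9430, bond B=-83.8054.
  t=0,j=0: stock 115.0000 → up 123.0500 (V=32.2305), down 96.6000 (V=9.3868). Price 26.0112; hedge Δ=0.8637, bond B=-73.3096.
Root portfolio cost Δ·115+B reproduces V0=26.0112.

(0,0): Delta=0.8637 Bond=-73.3096
(1,0): Delta=0.5773 Bond=-46.3816
(1,1): Delta=0.9430 Bond=-83.8054
(2,0): Delta=0.0000 Bond=0.0000
(2,1): Delta=0.7373 Bond=-63.3791
(2,2): Delta=1.0000 Bond=-92.1485
V0=26.0112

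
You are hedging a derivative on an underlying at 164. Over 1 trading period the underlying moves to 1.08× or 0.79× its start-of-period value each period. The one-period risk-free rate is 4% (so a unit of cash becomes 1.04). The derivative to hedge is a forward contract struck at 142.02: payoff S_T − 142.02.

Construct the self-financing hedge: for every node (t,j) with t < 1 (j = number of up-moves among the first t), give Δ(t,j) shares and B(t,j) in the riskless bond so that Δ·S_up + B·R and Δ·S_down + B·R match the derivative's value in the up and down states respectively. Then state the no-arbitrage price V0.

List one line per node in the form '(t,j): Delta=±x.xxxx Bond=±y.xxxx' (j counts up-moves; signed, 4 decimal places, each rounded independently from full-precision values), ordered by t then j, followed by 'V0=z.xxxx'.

(0,0): Delta=1.0000 Bond=-136.5577
V0=27.4423

Under the risk-neutral measure, an up-move has probability p* = (R−d)/(u−d) = 0.8621 and values discount at R = 1.04.
Payoff layer (t=1): V(1,0)=-12.4600, V(1,1)=35.1000
  t=0,j=0: stock 164.0000 → up 177.1200 (V=35.1000), down 129.5600 (V=-12.4600). Price 27.4423; hedge Δ=1.0000, bond B=-136.5577.
Self-financing check: at every node Δ·S+B equals the discounted successor values.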